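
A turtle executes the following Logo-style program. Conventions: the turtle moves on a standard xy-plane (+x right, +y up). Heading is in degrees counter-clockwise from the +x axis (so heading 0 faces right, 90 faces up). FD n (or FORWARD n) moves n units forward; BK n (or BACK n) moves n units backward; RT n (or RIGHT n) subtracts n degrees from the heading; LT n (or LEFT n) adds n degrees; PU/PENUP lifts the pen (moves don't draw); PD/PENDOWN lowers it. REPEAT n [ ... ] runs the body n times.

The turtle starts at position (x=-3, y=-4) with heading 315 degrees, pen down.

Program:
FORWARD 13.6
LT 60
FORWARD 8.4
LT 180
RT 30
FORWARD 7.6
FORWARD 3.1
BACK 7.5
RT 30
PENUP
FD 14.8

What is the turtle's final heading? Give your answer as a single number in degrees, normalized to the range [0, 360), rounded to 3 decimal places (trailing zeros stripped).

Executing turtle program step by step:
Start: pos=(-3,-4), heading=315, pen down
FD 13.6: (-3,-4) -> (6.617,-13.617) [heading=315, draw]
LT 60: heading 315 -> 15
FD 8.4: (6.617,-13.617) -> (14.73,-11.443) [heading=15, draw]
LT 180: heading 15 -> 195
RT 30: heading 195 -> 165
FD 7.6: (14.73,-11.443) -> (7.389,-9.476) [heading=165, draw]
FD 3.1: (7.389,-9.476) -> (4.395,-8.673) [heading=165, draw]
BK 7.5: (4.395,-8.673) -> (11.639,-10.614) [heading=165, draw]
RT 30: heading 165 -> 135
PU: pen up
FD 14.8: (11.639,-10.614) -> (1.174,-0.149) [heading=135, move]
Final: pos=(1.174,-0.149), heading=135, 5 segment(s) drawn

Answer: 135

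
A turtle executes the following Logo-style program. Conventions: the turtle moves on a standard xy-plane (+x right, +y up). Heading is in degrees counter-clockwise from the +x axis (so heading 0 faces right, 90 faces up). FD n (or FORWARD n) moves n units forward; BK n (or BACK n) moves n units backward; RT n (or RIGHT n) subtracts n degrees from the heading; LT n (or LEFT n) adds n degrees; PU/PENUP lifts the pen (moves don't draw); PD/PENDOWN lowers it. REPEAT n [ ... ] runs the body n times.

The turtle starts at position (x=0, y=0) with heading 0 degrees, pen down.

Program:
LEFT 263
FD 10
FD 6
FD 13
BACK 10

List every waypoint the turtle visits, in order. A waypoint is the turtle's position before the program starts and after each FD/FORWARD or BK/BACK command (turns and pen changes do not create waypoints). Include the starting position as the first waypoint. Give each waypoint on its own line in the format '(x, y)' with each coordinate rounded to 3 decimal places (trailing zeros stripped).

Answer: (0, 0)
(-1.219, -9.925)
(-1.95, -15.881)
(-3.534, -28.784)
(-2.316, -18.858)

Derivation:
Executing turtle program step by step:
Start: pos=(0,0), heading=0, pen down
LT 263: heading 0 -> 263
FD 10: (0,0) -> (-1.219,-9.925) [heading=263, draw]
FD 6: (-1.219,-9.925) -> (-1.95,-15.881) [heading=263, draw]
FD 13: (-1.95,-15.881) -> (-3.534,-28.784) [heading=263, draw]
BK 10: (-3.534,-28.784) -> (-2.316,-18.858) [heading=263, draw]
Final: pos=(-2.316,-18.858), heading=263, 4 segment(s) drawn
Waypoints (5 total):
(0, 0)
(-1.219, -9.925)
(-1.95, -15.881)
(-3.534, -28.784)
(-2.316, -18.858)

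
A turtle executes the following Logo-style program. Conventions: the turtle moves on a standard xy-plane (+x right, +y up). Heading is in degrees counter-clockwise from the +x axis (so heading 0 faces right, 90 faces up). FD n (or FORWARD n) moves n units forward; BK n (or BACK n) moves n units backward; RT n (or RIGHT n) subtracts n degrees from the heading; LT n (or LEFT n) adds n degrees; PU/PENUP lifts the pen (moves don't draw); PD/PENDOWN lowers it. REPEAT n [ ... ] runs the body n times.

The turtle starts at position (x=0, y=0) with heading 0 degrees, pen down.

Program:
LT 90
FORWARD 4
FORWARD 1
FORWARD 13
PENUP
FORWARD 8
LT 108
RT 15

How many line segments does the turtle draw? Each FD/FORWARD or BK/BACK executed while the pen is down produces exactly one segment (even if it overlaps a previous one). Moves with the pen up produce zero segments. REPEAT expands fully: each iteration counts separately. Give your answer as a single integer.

Answer: 3

Derivation:
Executing turtle program step by step:
Start: pos=(0,0), heading=0, pen down
LT 90: heading 0 -> 90
FD 4: (0,0) -> (0,4) [heading=90, draw]
FD 1: (0,4) -> (0,5) [heading=90, draw]
FD 13: (0,5) -> (0,18) [heading=90, draw]
PU: pen up
FD 8: (0,18) -> (0,26) [heading=90, move]
LT 108: heading 90 -> 198
RT 15: heading 198 -> 183
Final: pos=(0,26), heading=183, 3 segment(s) drawn
Segments drawn: 3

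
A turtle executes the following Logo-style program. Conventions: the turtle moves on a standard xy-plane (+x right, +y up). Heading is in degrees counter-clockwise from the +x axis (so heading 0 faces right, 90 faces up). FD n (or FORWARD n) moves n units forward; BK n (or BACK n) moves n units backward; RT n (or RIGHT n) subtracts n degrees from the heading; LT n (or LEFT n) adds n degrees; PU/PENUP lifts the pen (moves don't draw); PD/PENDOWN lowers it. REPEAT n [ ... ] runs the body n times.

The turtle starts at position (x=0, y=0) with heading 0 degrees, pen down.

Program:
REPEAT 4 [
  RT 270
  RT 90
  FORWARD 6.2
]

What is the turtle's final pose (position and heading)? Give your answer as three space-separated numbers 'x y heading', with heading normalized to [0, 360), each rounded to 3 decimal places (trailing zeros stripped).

Answer: 24.8 0 0

Derivation:
Executing turtle program step by step:
Start: pos=(0,0), heading=0, pen down
REPEAT 4 [
  -- iteration 1/4 --
  RT 270: heading 0 -> 90
  RT 90: heading 90 -> 0
  FD 6.2: (0,0) -> (6.2,0) [heading=0, draw]
  -- iteration 2/4 --
  RT 270: heading 0 -> 90
  RT 90: heading 90 -> 0
  FD 6.2: (6.2,0) -> (12.4,0) [heading=0, draw]
  -- iteration 3/4 --
  RT 270: heading 0 -> 90
  RT 90: heading 90 -> 0
  FD 6.2: (12.4,0) -> (18.6,0) [heading=0, draw]
  -- iteration 4/4 --
  RT 270: heading 0 -> 90
  RT 90: heading 90 -> 0
  FD 6.2: (18.6,0) -> (24.8,0) [heading=0, draw]
]
Final: pos=(24.8,0), heading=0, 4 segment(s) drawn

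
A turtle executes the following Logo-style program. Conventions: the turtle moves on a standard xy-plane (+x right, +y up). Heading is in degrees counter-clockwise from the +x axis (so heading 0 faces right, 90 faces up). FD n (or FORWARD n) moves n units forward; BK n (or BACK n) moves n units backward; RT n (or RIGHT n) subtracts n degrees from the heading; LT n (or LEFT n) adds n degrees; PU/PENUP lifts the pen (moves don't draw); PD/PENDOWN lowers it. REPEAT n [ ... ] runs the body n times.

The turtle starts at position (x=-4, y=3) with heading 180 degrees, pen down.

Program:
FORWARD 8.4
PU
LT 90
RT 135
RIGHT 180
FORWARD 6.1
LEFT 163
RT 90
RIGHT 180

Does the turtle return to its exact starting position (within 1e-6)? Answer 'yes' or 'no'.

Executing turtle program step by step:
Start: pos=(-4,3), heading=180, pen down
FD 8.4: (-4,3) -> (-12.4,3) [heading=180, draw]
PU: pen up
LT 90: heading 180 -> 270
RT 135: heading 270 -> 135
RT 180: heading 135 -> 315
FD 6.1: (-12.4,3) -> (-8.087,-1.313) [heading=315, move]
LT 163: heading 315 -> 118
RT 90: heading 118 -> 28
RT 180: heading 28 -> 208
Final: pos=(-8.087,-1.313), heading=208, 1 segment(s) drawn

Start position: (-4, 3)
Final position: (-8.087, -1.313)
Distance = 5.942; >= 1e-6 -> NOT closed

Answer: no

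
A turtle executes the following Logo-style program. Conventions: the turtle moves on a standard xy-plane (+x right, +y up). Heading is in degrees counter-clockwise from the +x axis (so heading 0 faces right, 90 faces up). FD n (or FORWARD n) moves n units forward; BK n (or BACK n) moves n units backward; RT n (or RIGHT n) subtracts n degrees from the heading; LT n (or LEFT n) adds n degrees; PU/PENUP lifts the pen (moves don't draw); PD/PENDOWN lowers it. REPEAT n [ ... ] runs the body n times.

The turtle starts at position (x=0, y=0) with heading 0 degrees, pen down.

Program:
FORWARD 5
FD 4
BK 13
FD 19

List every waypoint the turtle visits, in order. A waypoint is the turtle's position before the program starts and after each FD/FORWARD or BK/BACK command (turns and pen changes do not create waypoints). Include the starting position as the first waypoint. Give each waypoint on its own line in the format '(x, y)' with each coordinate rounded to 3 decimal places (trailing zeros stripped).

Answer: (0, 0)
(5, 0)
(9, 0)
(-4, 0)
(15, 0)

Derivation:
Executing turtle program step by step:
Start: pos=(0,0), heading=0, pen down
FD 5: (0,0) -> (5,0) [heading=0, draw]
FD 4: (5,0) -> (9,0) [heading=0, draw]
BK 13: (9,0) -> (-4,0) [heading=0, draw]
FD 19: (-4,0) -> (15,0) [heading=0, draw]
Final: pos=(15,0), heading=0, 4 segment(s) drawn
Waypoints (5 total):
(0, 0)
(5, 0)
(9, 0)
(-4, 0)
(15, 0)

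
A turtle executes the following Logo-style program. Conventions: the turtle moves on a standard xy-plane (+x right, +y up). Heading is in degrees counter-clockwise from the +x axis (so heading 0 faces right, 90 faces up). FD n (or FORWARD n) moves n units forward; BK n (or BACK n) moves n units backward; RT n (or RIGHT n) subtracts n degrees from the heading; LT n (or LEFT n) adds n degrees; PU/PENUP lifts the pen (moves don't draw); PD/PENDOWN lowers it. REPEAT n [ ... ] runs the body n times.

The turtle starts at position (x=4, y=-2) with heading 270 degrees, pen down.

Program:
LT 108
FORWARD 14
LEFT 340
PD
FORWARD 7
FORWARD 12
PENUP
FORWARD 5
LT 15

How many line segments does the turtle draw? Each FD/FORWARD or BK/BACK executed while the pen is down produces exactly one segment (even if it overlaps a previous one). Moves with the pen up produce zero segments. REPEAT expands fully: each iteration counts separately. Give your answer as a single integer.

Answer: 3

Derivation:
Executing turtle program step by step:
Start: pos=(4,-2), heading=270, pen down
LT 108: heading 270 -> 18
FD 14: (4,-2) -> (17.315,2.326) [heading=18, draw]
LT 340: heading 18 -> 358
PD: pen down
FD 7: (17.315,2.326) -> (24.311,2.082) [heading=358, draw]
FD 12: (24.311,2.082) -> (36.303,1.663) [heading=358, draw]
PU: pen up
FD 5: (36.303,1.663) -> (41.3,1.489) [heading=358, move]
LT 15: heading 358 -> 13
Final: pos=(41.3,1.489), heading=13, 3 segment(s) drawn
Segments drawn: 3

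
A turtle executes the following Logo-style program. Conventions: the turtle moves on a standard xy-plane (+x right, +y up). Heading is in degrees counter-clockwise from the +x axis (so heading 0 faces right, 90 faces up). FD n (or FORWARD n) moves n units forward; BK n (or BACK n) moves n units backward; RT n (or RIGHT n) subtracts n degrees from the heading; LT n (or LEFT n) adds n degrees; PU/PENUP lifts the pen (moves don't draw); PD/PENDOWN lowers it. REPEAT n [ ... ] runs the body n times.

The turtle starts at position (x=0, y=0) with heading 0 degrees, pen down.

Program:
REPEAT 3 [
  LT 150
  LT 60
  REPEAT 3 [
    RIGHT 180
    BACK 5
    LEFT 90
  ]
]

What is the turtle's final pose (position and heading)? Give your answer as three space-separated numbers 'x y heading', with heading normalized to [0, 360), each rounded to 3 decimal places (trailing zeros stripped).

Answer: 5 8.66 180

Derivation:
Executing turtle program step by step:
Start: pos=(0,0), heading=0, pen down
REPEAT 3 [
  -- iteration 1/3 --
  LT 150: heading 0 -> 150
  LT 60: heading 150 -> 210
  REPEAT 3 [
    -- iteration 1/3 --
    RT 180: heading 210 -> 30
    BK 5: (0,0) -> (-4.33,-2.5) [heading=30, draw]
    LT 90: heading 30 -> 120
    -- iteration 2/3 --
    RT 180: heading 120 -> 300
    BK 5: (-4.33,-2.5) -> (-6.83,1.83) [heading=300, draw]
    LT 90: heading 300 -> 30
    -- iteration 3/3 --
    RT 180: heading 30 -> 210
    BK 5: (-6.83,1.83) -> (-2.5,4.33) [heading=210, draw]
    LT 90: heading 210 -> 300
  ]
  -- iteration 2/3 --
  LT 150: heading 300 -> 90
  LT 60: heading 90 -> 150
  REPEAT 3 [
    -- iteration 1/3 --
    RT 180: heading 150 -> 330
    BK 5: (-2.5,4.33) -> (-6.83,6.83) [heading=330, draw]
    LT 90: heading 330 -> 60
    -- iteration 2/3 --
    RT 180: heading 60 -> 240
    BK 5: (-6.83,6.83) -> (-4.33,11.16) [heading=240, draw]
    LT 90: heading 240 -> 330
    -- iteration 3/3 --
    RT 180: heading 330 -> 150
    BK 5: (-4.33,11.16) -> (0,8.66) [heading=150, draw]
    LT 90: heading 150 -> 240
  ]
  -- iteration 3/3 --
  LT 150: heading 240 -> 30
  LT 60: heading 30 -> 90
  REPEAT 3 [
    -- iteration 1/3 --
    RT 180: heading 90 -> 270
    BK 5: (0,8.66) -> (0,13.66) [heading=270, draw]
    LT 90: heading 270 -> 0
    -- iteration 2/3 --
    RT 180: heading 0 -> 180
    BK 5: (0,13.66) -> (5,13.66) [heading=180, draw]
    LT 90: heading 180 -> 270
    -- iteration 3/3 --
    RT 180: heading 270 -> 90
    BK 5: (5,13.66) -> (5,8.66) [heading=90, draw]
    LT 90: heading 90 -> 180
  ]
]
Final: pos=(5,8.66), heading=180, 9 segment(s) drawn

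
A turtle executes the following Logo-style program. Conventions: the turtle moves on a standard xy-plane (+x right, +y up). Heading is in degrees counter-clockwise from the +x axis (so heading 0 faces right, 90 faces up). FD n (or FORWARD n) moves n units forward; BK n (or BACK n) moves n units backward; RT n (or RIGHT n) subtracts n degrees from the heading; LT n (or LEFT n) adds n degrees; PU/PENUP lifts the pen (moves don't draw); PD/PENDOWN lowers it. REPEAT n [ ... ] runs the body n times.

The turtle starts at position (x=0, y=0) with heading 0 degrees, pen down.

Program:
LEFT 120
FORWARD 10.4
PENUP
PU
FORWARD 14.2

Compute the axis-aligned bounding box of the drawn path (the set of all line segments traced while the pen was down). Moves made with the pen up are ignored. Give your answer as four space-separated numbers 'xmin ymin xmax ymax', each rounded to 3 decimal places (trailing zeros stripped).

Answer: -5.2 0 0 9.007

Derivation:
Executing turtle program step by step:
Start: pos=(0,0), heading=0, pen down
LT 120: heading 0 -> 120
FD 10.4: (0,0) -> (-5.2,9.007) [heading=120, draw]
PU: pen up
PU: pen up
FD 14.2: (-5.2,9.007) -> (-12.3,21.304) [heading=120, move]
Final: pos=(-12.3,21.304), heading=120, 1 segment(s) drawn

Segment endpoints: x in {-5.2, 0}, y in {0, 9.007}
xmin=-5.2, ymin=0, xmax=0, ymax=9.007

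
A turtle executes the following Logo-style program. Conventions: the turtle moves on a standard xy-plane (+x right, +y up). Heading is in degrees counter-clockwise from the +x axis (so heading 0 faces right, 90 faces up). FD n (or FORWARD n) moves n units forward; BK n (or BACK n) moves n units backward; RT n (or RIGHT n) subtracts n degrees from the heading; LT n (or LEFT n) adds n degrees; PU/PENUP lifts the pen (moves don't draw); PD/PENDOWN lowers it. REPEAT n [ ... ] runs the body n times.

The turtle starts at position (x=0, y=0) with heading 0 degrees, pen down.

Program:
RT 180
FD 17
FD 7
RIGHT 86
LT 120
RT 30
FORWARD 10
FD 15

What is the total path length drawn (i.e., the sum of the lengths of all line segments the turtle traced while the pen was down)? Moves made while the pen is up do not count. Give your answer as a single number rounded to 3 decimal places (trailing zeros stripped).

Answer: 49

Derivation:
Executing turtle program step by step:
Start: pos=(0,0), heading=0, pen down
RT 180: heading 0 -> 180
FD 17: (0,0) -> (-17,0) [heading=180, draw]
FD 7: (-17,0) -> (-24,0) [heading=180, draw]
RT 86: heading 180 -> 94
LT 120: heading 94 -> 214
RT 30: heading 214 -> 184
FD 10: (-24,0) -> (-33.976,-0.698) [heading=184, draw]
FD 15: (-33.976,-0.698) -> (-48.939,-1.744) [heading=184, draw]
Final: pos=(-48.939,-1.744), heading=184, 4 segment(s) drawn

Segment lengths:
  seg 1: (0,0) -> (-17,0), length = 17
  seg 2: (-17,0) -> (-24,0), length = 7
  seg 3: (-24,0) -> (-33.976,-0.698), length = 10
  seg 4: (-33.976,-0.698) -> (-48.939,-1.744), length = 15
Total = 49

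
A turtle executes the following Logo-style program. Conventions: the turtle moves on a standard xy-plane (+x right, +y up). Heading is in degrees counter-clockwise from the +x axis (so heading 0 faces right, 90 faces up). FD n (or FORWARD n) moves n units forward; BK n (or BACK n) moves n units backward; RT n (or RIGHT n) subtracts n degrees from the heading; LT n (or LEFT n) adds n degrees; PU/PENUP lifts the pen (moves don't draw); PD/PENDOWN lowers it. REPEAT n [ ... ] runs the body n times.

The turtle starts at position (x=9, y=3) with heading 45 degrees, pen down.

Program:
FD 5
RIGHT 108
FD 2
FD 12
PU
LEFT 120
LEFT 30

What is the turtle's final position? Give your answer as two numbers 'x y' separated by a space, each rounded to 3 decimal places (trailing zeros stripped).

Executing turtle program step by step:
Start: pos=(9,3), heading=45, pen down
FD 5: (9,3) -> (12.536,6.536) [heading=45, draw]
RT 108: heading 45 -> 297
FD 2: (12.536,6.536) -> (13.444,4.754) [heading=297, draw]
FD 12: (13.444,4.754) -> (18.891,-5.939) [heading=297, draw]
PU: pen up
LT 120: heading 297 -> 57
LT 30: heading 57 -> 87
Final: pos=(18.891,-5.939), heading=87, 3 segment(s) drawn

Answer: 18.891 -5.939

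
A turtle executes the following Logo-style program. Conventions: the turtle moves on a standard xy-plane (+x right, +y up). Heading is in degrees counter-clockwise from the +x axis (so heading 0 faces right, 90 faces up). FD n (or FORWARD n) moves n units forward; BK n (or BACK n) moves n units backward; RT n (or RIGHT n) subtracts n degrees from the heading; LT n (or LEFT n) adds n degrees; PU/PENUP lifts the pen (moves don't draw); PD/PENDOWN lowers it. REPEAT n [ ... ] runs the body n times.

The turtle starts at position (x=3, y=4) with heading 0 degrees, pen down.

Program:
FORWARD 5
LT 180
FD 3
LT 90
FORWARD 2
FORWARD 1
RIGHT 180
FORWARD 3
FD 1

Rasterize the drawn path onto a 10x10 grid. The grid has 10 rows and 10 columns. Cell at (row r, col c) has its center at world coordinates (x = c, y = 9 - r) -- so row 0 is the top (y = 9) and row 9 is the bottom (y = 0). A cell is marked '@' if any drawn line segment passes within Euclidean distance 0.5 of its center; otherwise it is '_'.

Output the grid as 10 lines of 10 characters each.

Answer: __________
__________
__________
__________
_____@____
___@@@@@@_
_____@____
_____@____
_____@____
__________

Derivation:
Segment 0: (3,4) -> (8,4)
Segment 1: (8,4) -> (5,4)
Segment 2: (5,4) -> (5,2)
Segment 3: (5,2) -> (5,1)
Segment 4: (5,1) -> (5,4)
Segment 5: (5,4) -> (5,5)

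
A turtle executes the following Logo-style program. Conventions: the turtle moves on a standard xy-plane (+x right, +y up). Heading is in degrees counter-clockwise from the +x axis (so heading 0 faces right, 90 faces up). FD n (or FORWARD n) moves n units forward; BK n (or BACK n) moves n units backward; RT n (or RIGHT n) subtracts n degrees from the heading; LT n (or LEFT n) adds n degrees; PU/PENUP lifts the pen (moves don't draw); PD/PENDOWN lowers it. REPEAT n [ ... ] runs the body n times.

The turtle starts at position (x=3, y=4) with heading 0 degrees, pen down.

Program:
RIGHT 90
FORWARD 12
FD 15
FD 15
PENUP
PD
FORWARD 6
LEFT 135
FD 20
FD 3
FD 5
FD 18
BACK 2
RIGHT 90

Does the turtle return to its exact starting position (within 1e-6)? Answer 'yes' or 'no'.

Executing turtle program step by step:
Start: pos=(3,4), heading=0, pen down
RT 90: heading 0 -> 270
FD 12: (3,4) -> (3,-8) [heading=270, draw]
FD 15: (3,-8) -> (3,-23) [heading=270, draw]
FD 15: (3,-23) -> (3,-38) [heading=270, draw]
PU: pen up
PD: pen down
FD 6: (3,-38) -> (3,-44) [heading=270, draw]
LT 135: heading 270 -> 45
FD 20: (3,-44) -> (17.142,-29.858) [heading=45, draw]
FD 3: (17.142,-29.858) -> (19.263,-27.737) [heading=45, draw]
FD 5: (19.263,-27.737) -> (22.799,-24.201) [heading=45, draw]
FD 18: (22.799,-24.201) -> (35.527,-11.473) [heading=45, draw]
BK 2: (35.527,-11.473) -> (34.113,-12.887) [heading=45, draw]
RT 90: heading 45 -> 315
Final: pos=(34.113,-12.887), heading=315, 9 segment(s) drawn

Start position: (3, 4)
Final position: (34.113, -12.887)
Distance = 35.4; >= 1e-6 -> NOT closed

Answer: no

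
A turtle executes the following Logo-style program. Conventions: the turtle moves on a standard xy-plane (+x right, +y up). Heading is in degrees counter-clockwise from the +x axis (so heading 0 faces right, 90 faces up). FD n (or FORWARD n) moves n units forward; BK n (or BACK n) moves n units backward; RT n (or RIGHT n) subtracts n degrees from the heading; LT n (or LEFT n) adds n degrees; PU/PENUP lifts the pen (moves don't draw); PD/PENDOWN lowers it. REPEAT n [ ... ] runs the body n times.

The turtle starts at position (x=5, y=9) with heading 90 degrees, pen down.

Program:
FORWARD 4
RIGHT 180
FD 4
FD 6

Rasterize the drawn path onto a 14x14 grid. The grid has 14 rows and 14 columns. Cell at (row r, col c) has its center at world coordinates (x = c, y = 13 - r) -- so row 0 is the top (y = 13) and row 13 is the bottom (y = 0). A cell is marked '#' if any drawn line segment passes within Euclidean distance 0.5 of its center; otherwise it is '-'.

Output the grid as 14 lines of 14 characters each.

Answer: -----#--------
-----#--------
-----#--------
-----#--------
-----#--------
-----#--------
-----#--------
-----#--------
-----#--------
-----#--------
-----#--------
--------------
--------------
--------------

Derivation:
Segment 0: (5,9) -> (5,13)
Segment 1: (5,13) -> (5,9)
Segment 2: (5,9) -> (5,3)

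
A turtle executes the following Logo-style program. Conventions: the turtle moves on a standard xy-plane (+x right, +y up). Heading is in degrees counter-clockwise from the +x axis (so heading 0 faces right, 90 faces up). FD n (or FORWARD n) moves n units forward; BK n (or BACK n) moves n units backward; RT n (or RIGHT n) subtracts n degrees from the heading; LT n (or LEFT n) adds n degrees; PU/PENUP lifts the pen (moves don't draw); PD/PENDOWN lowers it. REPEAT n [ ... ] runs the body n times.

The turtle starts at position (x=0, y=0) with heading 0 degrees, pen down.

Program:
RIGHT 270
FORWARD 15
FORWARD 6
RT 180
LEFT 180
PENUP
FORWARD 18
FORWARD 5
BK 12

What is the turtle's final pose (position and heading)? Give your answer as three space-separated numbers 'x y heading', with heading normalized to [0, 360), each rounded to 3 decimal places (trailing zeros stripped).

Answer: 0 32 90

Derivation:
Executing turtle program step by step:
Start: pos=(0,0), heading=0, pen down
RT 270: heading 0 -> 90
FD 15: (0,0) -> (0,15) [heading=90, draw]
FD 6: (0,15) -> (0,21) [heading=90, draw]
RT 180: heading 90 -> 270
LT 180: heading 270 -> 90
PU: pen up
FD 18: (0,21) -> (0,39) [heading=90, move]
FD 5: (0,39) -> (0,44) [heading=90, move]
BK 12: (0,44) -> (0,32) [heading=90, move]
Final: pos=(0,32), heading=90, 2 segment(s) drawn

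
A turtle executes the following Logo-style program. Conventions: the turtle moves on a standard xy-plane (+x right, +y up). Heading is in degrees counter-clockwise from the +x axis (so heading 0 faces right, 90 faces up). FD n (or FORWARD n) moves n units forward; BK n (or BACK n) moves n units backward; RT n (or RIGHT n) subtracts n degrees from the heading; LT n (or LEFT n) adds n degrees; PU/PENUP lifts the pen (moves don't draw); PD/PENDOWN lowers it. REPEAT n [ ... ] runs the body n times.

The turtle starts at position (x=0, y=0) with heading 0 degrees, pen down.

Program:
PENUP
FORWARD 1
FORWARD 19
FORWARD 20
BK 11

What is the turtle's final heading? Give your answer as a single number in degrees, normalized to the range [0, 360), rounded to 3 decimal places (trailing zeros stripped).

Answer: 0

Derivation:
Executing turtle program step by step:
Start: pos=(0,0), heading=0, pen down
PU: pen up
FD 1: (0,0) -> (1,0) [heading=0, move]
FD 19: (1,0) -> (20,0) [heading=0, move]
FD 20: (20,0) -> (40,0) [heading=0, move]
BK 11: (40,0) -> (29,0) [heading=0, move]
Final: pos=(29,0), heading=0, 0 segment(s) drawn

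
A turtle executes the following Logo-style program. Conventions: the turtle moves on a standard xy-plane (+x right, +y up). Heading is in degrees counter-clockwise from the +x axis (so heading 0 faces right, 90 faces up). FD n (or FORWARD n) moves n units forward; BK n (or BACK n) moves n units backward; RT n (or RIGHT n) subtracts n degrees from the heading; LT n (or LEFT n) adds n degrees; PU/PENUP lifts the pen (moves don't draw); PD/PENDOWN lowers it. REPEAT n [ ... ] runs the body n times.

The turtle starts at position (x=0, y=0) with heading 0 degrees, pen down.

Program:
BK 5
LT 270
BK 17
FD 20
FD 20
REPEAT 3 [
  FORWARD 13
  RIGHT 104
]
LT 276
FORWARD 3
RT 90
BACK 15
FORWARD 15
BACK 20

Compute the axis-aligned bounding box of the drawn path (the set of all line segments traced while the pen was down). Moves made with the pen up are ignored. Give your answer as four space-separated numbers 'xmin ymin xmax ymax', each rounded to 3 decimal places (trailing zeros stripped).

Answer: -17.614 -36 2.906 17

Derivation:
Executing turtle program step by step:
Start: pos=(0,0), heading=0, pen down
BK 5: (0,0) -> (-5,0) [heading=0, draw]
LT 270: heading 0 -> 270
BK 17: (-5,0) -> (-5,17) [heading=270, draw]
FD 20: (-5,17) -> (-5,-3) [heading=270, draw]
FD 20: (-5,-3) -> (-5,-23) [heading=270, draw]
REPEAT 3 [
  -- iteration 1/3 --
  FD 13: (-5,-23) -> (-5,-36) [heading=270, draw]
  RT 104: heading 270 -> 166
  -- iteration 2/3 --
  FD 13: (-5,-36) -> (-17.614,-32.855) [heading=166, draw]
  RT 104: heading 166 -> 62
  -- iteration 3/3 --
  FD 13: (-17.614,-32.855) -> (-11.511,-21.377) [heading=62, draw]
  RT 104: heading 62 -> 318
]
LT 276: heading 318 -> 234
FD 3: (-11.511,-21.377) -> (-13.274,-23.804) [heading=234, draw]
RT 90: heading 234 -> 144
BK 15: (-13.274,-23.804) -> (-1.139,-32.621) [heading=144, draw]
FD 15: (-1.139,-32.621) -> (-13.274,-23.804) [heading=144, draw]
BK 20: (-13.274,-23.804) -> (2.906,-35.559) [heading=144, draw]
Final: pos=(2.906,-35.559), heading=144, 11 segment(s) drawn

Segment endpoints: x in {-17.614, -13.274, -11.511, -5, -5, -5, -5, -1.139, 0, 2.906}, y in {-36, -35.559, -32.855, -32.621, -23.804, -23.804, -23, -21.377, -3, 0, 17}
xmin=-17.614, ymin=-36, xmax=2.906, ymax=17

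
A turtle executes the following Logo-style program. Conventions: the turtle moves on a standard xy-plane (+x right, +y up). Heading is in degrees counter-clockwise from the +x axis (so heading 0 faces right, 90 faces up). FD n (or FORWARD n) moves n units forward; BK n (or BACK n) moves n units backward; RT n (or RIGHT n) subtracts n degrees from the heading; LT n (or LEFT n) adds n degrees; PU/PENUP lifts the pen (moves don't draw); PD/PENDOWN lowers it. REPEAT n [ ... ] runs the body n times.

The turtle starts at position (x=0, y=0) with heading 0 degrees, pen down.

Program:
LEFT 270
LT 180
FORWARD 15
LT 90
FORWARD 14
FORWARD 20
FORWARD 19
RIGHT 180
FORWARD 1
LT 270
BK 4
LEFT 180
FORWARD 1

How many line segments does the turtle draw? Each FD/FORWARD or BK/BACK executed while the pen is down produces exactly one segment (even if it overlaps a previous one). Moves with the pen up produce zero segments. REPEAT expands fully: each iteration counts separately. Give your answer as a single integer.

Executing turtle program step by step:
Start: pos=(0,0), heading=0, pen down
LT 270: heading 0 -> 270
LT 180: heading 270 -> 90
FD 15: (0,0) -> (0,15) [heading=90, draw]
LT 90: heading 90 -> 180
FD 14: (0,15) -> (-14,15) [heading=180, draw]
FD 20: (-14,15) -> (-34,15) [heading=180, draw]
FD 19: (-34,15) -> (-53,15) [heading=180, draw]
RT 180: heading 180 -> 0
FD 1: (-53,15) -> (-52,15) [heading=0, draw]
LT 270: heading 0 -> 270
BK 4: (-52,15) -> (-52,19) [heading=270, draw]
LT 180: heading 270 -> 90
FD 1: (-52,19) -> (-52,20) [heading=90, draw]
Final: pos=(-52,20), heading=90, 7 segment(s) drawn
Segments drawn: 7

Answer: 7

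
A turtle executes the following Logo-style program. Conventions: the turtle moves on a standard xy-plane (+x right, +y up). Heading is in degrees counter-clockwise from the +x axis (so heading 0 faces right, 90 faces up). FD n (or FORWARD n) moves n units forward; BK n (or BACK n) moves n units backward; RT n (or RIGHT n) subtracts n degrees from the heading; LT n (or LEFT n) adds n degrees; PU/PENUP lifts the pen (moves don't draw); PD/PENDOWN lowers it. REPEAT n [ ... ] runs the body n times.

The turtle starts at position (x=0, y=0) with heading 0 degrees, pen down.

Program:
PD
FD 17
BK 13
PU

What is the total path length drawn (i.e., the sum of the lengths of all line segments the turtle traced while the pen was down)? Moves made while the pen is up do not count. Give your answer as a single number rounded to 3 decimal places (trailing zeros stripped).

Executing turtle program step by step:
Start: pos=(0,0), heading=0, pen down
PD: pen down
FD 17: (0,0) -> (17,0) [heading=0, draw]
BK 13: (17,0) -> (4,0) [heading=0, draw]
PU: pen up
Final: pos=(4,0), heading=0, 2 segment(s) drawn

Segment lengths:
  seg 1: (0,0) -> (17,0), length = 17
  seg 2: (17,0) -> (4,0), length = 13
Total = 30

Answer: 30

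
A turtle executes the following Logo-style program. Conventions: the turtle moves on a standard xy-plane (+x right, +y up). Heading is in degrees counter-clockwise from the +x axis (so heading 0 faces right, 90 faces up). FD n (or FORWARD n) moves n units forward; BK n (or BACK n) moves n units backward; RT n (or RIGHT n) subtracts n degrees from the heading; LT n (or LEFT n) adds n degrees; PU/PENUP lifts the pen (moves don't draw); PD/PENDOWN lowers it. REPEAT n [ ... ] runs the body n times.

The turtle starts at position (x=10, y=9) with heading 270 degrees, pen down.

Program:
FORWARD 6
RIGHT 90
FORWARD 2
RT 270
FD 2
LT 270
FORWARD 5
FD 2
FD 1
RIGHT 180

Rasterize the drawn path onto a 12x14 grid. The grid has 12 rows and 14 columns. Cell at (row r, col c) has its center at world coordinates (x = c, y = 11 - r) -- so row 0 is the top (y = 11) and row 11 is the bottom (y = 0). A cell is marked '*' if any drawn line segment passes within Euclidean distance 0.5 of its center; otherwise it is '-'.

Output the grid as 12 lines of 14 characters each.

Segment 0: (10,9) -> (10,3)
Segment 1: (10,3) -> (8,3)
Segment 2: (8,3) -> (8,1)
Segment 3: (8,1) -> (3,1)
Segment 4: (3,1) -> (1,1)
Segment 5: (1,1) -> (-0,1)

Answer: --------------
--------------
----------*---
----------*---
----------*---
----------*---
----------*---
----------*---
--------***---
--------*-----
*********-----
--------------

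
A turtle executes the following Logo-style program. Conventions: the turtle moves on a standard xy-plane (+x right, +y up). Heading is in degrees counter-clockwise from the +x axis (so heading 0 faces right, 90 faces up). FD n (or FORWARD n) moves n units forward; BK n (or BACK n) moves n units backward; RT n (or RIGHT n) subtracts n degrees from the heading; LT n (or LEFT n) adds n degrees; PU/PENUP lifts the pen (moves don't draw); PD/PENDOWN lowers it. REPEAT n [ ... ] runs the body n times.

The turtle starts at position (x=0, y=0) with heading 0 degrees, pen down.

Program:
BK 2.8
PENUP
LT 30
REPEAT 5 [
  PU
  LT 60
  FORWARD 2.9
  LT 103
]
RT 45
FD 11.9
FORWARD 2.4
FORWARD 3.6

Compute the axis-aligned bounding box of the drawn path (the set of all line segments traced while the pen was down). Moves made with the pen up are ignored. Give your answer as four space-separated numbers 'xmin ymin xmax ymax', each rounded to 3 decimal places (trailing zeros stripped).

Answer: -2.8 0 0 0

Derivation:
Executing turtle program step by step:
Start: pos=(0,0), heading=0, pen down
BK 2.8: (0,0) -> (-2.8,0) [heading=0, draw]
PU: pen up
LT 30: heading 0 -> 30
REPEAT 5 [
  -- iteration 1/5 --
  PU: pen up
  LT 60: heading 30 -> 90
  FD 2.9: (-2.8,0) -> (-2.8,2.9) [heading=90, move]
  LT 103: heading 90 -> 193
  -- iteration 2/5 --
  PU: pen up
  LT 60: heading 193 -> 253
  FD 2.9: (-2.8,2.9) -> (-3.648,0.127) [heading=253, move]
  LT 103: heading 253 -> 356
  -- iteration 3/5 --
  PU: pen up
  LT 60: heading 356 -> 56
  FD 2.9: (-3.648,0.127) -> (-2.026,2.531) [heading=56, move]
  LT 103: heading 56 -> 159
  -- iteration 4/5 --
  PU: pen up
  LT 60: heading 159 -> 219
  FD 2.9: (-2.026,2.531) -> (-4.28,0.706) [heading=219, move]
  LT 103: heading 219 -> 322
  -- iteration 5/5 --
  PU: pen up
  LT 60: heading 322 -> 22
  FD 2.9: (-4.28,0.706) -> (-1.591,1.792) [heading=22, move]
  LT 103: heading 22 -> 125
]
RT 45: heading 125 -> 80
FD 11.9: (-1.591,1.792) -> (0.475,13.511) [heading=80, move]
FD 2.4: (0.475,13.511) -> (0.892,15.875) [heading=80, move]
FD 3.6: (0.892,15.875) -> (1.517,19.42) [heading=80, move]
Final: pos=(1.517,19.42), heading=80, 1 segment(s) drawn

Segment endpoints: x in {-2.8, 0}, y in {0}
xmin=-2.8, ymin=0, xmax=0, ymax=0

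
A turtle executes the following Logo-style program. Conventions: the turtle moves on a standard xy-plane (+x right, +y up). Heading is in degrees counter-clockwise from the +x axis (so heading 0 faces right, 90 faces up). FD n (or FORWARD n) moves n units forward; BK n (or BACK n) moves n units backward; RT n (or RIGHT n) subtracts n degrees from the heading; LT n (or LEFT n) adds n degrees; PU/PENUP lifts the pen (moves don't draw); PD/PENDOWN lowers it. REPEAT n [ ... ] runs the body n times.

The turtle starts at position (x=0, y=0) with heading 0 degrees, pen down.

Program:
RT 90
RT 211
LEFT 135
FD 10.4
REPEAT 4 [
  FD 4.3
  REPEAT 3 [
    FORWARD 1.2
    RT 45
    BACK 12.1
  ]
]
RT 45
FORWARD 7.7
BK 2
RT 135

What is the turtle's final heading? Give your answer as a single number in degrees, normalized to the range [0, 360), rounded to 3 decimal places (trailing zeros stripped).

Answer: 194

Derivation:
Executing turtle program step by step:
Start: pos=(0,0), heading=0, pen down
RT 90: heading 0 -> 270
RT 211: heading 270 -> 59
LT 135: heading 59 -> 194
FD 10.4: (0,0) -> (-10.091,-2.516) [heading=194, draw]
REPEAT 4 [
  -- iteration 1/4 --
  FD 4.3: (-10.091,-2.516) -> (-14.263,-3.556) [heading=194, draw]
  REPEAT 3 [
    -- iteration 1/3 --
    FD 1.2: (-14.263,-3.556) -> (-15.428,-3.847) [heading=194, draw]
    RT 45: heading 194 -> 149
    BK 12.1: (-15.428,-3.847) -> (-5.056,-10.079) [heading=149, draw]
    -- iteration 2/3 --
    FD 1.2: (-5.056,-10.079) -> (-6.085,-9.46) [heading=149, draw]
    RT 45: heading 149 -> 104
    BK 12.1: (-6.085,-9.46) -> (-3.157,-21.201) [heading=104, draw]
    -- iteration 3/3 --
    FD 1.2: (-3.157,-21.201) -> (-3.448,-20.037) [heading=104, draw]
    RT 45: heading 104 -> 59
    BK 12.1: (-3.448,-20.037) -> (-9.68,-30.408) [heading=59, draw]
  ]
  -- iteration 2/4 --
  FD 4.3: (-9.68,-30.408) -> (-7.465,-26.723) [heading=59, draw]
  REPEAT 3 [
    -- iteration 1/3 --
    FD 1.2: (-7.465,-26.723) -> (-6.847,-25.694) [heading=59, draw]
    RT 45: heading 59 -> 14
    BK 12.1: (-6.847,-25.694) -> (-18.587,-28.621) [heading=14, draw]
    -- iteration 2/3 --
    FD 1.2: (-18.587,-28.621) -> (-17.423,-28.331) [heading=14, draw]
    RT 45: heading 14 -> 329
    BK 12.1: (-17.423,-28.331) -> (-27.795,-22.099) [heading=329, draw]
    -- iteration 3/3 --
    FD 1.2: (-27.795,-22.099) -> (-26.766,-22.717) [heading=329, draw]
    RT 45: heading 329 -> 284
    BK 12.1: (-26.766,-22.717) -> (-29.693,-10.976) [heading=284, draw]
  ]
  -- iteration 3/4 --
  FD 4.3: (-29.693,-10.976) -> (-28.653,-15.149) [heading=284, draw]
  REPEAT 3 [
    -- iteration 1/3 --
    FD 1.2: (-28.653,-15.149) -> (-28.363,-16.313) [heading=284, draw]
    RT 45: heading 284 -> 239
    BK 12.1: (-28.363,-16.313) -> (-22.131,-5.941) [heading=239, draw]
    -- iteration 2/3 --
    FD 1.2: (-22.131,-5.941) -> (-22.749,-6.97) [heading=239, draw]
    RT 45: heading 239 -> 194
    BK 12.1: (-22.749,-6.97) -> (-11.008,-4.043) [heading=194, draw]
    -- iteration 3/3 --
    FD 1.2: (-11.008,-4.043) -> (-12.173,-4.333) [heading=194, draw]
    RT 45: heading 194 -> 149
    BK 12.1: (-12.173,-4.333) -> (-1.801,-10.565) [heading=149, draw]
  ]
  -- iteration 4/4 --
  FD 4.3: (-1.801,-10.565) -> (-5.487,-8.35) [heading=149, draw]
  REPEAT 3 [
    -- iteration 1/3 --
    FD 1.2: (-5.487,-8.35) -> (-6.515,-7.732) [heading=149, draw]
    RT 45: heading 149 -> 104
    BK 12.1: (-6.515,-7.732) -> (-3.588,-19.473) [heading=104, draw]
    -- iteration 2/3 --
    FD 1.2: (-3.588,-19.473) -> (-3.879,-18.308) [heading=104, draw]
    RT 45: heading 104 -> 59
    BK 12.1: (-3.879,-18.308) -> (-10.11,-28.68) [heading=59, draw]
    -- iteration 3/3 --
    FD 1.2: (-10.11,-28.68) -> (-9.492,-27.652) [heading=59, draw]
    RT 45: heading 59 -> 14
    BK 12.1: (-9.492,-27.652) -> (-21.233,-30.579) [heading=14, draw]
  ]
]
RT 45: heading 14 -> 329
FD 7.7: (-21.233,-30.579) -> (-14.633,-34.545) [heading=329, draw]
BK 2: (-14.633,-34.545) -> (-16.347,-33.515) [heading=329, draw]
RT 135: heading 329 -> 194
Final: pos=(-16.347,-33.515), heading=194, 31 segment(s) drawn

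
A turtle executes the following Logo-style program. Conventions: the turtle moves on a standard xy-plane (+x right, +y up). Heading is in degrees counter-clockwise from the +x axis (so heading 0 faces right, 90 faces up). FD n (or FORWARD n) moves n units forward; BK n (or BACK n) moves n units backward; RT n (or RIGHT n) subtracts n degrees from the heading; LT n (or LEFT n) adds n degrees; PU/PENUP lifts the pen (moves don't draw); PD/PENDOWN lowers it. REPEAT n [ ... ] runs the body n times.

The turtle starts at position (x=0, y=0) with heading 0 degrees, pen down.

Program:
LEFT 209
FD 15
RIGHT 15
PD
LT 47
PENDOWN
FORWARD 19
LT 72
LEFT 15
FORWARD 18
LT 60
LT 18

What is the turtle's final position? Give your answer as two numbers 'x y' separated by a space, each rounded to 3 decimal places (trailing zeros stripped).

Answer: -7.066 -33.428

Derivation:
Executing turtle program step by step:
Start: pos=(0,0), heading=0, pen down
LT 209: heading 0 -> 209
FD 15: (0,0) -> (-13.119,-7.272) [heading=209, draw]
RT 15: heading 209 -> 194
PD: pen down
LT 47: heading 194 -> 241
PD: pen down
FD 19: (-13.119,-7.272) -> (-22.331,-23.89) [heading=241, draw]
LT 72: heading 241 -> 313
LT 15: heading 313 -> 328
FD 18: (-22.331,-23.89) -> (-7.066,-33.428) [heading=328, draw]
LT 60: heading 328 -> 28
LT 18: heading 28 -> 46
Final: pos=(-7.066,-33.428), heading=46, 3 segment(s) drawn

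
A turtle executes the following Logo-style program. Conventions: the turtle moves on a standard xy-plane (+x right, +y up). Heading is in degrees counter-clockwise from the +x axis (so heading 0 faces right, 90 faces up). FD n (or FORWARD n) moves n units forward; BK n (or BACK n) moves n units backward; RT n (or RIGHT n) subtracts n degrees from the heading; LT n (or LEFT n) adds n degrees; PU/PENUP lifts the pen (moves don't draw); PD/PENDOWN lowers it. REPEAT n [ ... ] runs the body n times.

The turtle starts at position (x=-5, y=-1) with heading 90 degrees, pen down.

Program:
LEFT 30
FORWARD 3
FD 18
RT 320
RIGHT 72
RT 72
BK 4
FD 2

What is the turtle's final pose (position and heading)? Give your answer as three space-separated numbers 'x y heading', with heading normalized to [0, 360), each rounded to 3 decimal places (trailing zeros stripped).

Executing turtle program step by step:
Start: pos=(-5,-1), heading=90, pen down
LT 30: heading 90 -> 120
FD 3: (-5,-1) -> (-6.5,1.598) [heading=120, draw]
FD 18: (-6.5,1.598) -> (-15.5,17.187) [heading=120, draw]
RT 320: heading 120 -> 160
RT 72: heading 160 -> 88
RT 72: heading 88 -> 16
BK 4: (-15.5,17.187) -> (-19.345,16.084) [heading=16, draw]
FD 2: (-19.345,16.084) -> (-17.423,16.635) [heading=16, draw]
Final: pos=(-17.423,16.635), heading=16, 4 segment(s) drawn

Answer: -17.423 16.635 16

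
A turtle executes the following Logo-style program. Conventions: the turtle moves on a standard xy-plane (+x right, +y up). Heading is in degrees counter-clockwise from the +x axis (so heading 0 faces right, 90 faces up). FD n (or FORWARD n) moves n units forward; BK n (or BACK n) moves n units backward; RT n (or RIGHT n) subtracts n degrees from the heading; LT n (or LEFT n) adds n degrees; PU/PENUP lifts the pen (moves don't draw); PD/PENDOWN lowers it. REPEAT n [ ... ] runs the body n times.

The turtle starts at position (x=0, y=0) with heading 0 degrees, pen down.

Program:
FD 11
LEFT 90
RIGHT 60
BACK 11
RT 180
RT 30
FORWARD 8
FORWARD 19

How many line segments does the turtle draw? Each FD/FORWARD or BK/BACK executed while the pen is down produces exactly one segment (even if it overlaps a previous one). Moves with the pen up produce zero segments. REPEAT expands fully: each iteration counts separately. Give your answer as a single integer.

Answer: 4

Derivation:
Executing turtle program step by step:
Start: pos=(0,0), heading=0, pen down
FD 11: (0,0) -> (11,0) [heading=0, draw]
LT 90: heading 0 -> 90
RT 60: heading 90 -> 30
BK 11: (11,0) -> (1.474,-5.5) [heading=30, draw]
RT 180: heading 30 -> 210
RT 30: heading 210 -> 180
FD 8: (1.474,-5.5) -> (-6.526,-5.5) [heading=180, draw]
FD 19: (-6.526,-5.5) -> (-25.526,-5.5) [heading=180, draw]
Final: pos=(-25.526,-5.5), heading=180, 4 segment(s) drawn
Segments drawn: 4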